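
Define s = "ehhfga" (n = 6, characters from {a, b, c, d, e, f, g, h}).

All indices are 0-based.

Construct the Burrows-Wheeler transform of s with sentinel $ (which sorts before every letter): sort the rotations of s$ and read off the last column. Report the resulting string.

rank  rotation last
    0  $ehhfga  a
    1  a$ehhfg  g
    2  ehhfga$  $
    3  fga$ehh  h
    4  ga$ehhf  f
    5  hfga$eh  h
    6  hhfga$e  e

ag$hfhe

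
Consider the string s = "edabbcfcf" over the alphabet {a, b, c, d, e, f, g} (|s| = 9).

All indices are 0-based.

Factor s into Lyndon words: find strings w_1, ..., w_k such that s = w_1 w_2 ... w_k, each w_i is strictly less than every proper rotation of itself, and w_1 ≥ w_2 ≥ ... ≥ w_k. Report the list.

["e", "d", "abbcfcf"]

emit factor 1: 'e' (i=0, period=1)
emit factor 2: 'd' (i=1, period=1)
emit factor 3: 'abbcfcf' (i=2, period=7)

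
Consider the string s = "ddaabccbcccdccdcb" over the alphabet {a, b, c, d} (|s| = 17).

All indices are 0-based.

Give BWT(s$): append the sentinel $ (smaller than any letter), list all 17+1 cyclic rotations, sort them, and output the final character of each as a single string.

bdacacdcbbdcccdcc$

rank  rotation            last
    0  $ddaabccbcccdccdcb  b
    1  aabccbcccdccdcb$dd  d
    2  abccbcccdccdcb$dda  a
    3  b$ddaabccbcccdccdc  c
    4  bccbcccdccdcb$ddaa  a
    5  bcccdccdcb$ddaabcc  c
    6  cb$ddaabccbcccdccd  d
    7  cbcccdccdcb$ddaabc  c
    8  ccbcccdccdcb$ddaab  b
    9  cccdccdcb$ddaabccb  b
   10  ccdcb$ddaabccbcccd  d
   11  ccdccdcb$ddaabccbc  c
   12  cdcb$ddaabccbcccdc  c
   13  cdccdcb$ddaabccbcc  c
   14  daabccbcccdccdcb$d  d
   15  dcb$ddaabccbcccdcc  c
   16  dccdcb$ddaabccbccc  c
   17  ddaabccbcccdccdcb$  $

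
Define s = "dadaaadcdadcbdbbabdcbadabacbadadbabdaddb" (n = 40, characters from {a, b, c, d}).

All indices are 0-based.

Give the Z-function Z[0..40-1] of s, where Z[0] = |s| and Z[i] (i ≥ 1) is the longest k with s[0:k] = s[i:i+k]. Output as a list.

Z[0]=40
i=1: outside box; Z[1]=0
i=2: outside box; Z[2]=2 extend→box=[2,4)
i=3: min(r-i=1, Z[1]=0)=0; Z[3]=0
i=4: outside box; Z[4]=0
i=5: outside box; Z[5]=0
i=6: outside box; Z[6]=1 extend→box=[6,7)
i=7: outside box; Z[7]=0
i=8: outside box; Z[8]=3 extend→box=[8,11)
i=9: min(r-i=2, Z[1]=0)=0; Z[9]=0
i=10: min(r-i=1, Z[2]=2)=1; Z[10]=1
i=11: outside box; Z[11]=0
i=12: outside box; Z[12]=0
i=13: outside box; Z[13]=1 extend→box=[13,14)
i=14: outside box; Z[14]=0
i=15: outside box; Z[15]=0
i=16: outside box; Z[16]=0
i=17: outside box; Z[17]=0
i=18: outside box; Z[18]=1 extend→box=[18,19)
i=19: outside box; Z[19]=0
i=20: outside box; Z[20]=0
i=21: outside box; Z[21]=0
i=22: outside box; Z[22]=2 extend→box=[22,24)
i=23: min(r-i=1, Z[1]=0)=0; Z[23]=0
i=24: outside box; Z[24]=0
i=25: outside box; Z[25]=0
i=26: outside box; Z[26]=0
i=27: outside box; Z[27]=0
i=28: outside box; Z[28]=0
i=29: outside box; Z[29]=3 extend→box=[29,32)
i=30: min(r-i=2, Z[1]=0)=0; Z[30]=0
i=31: min(r-i=1, Z[2]=2)=1; Z[31]=1
i=32: outside box; Z[32]=0
i=33: outside box; Z[33]=0
i=34: outside box; Z[34]=0
i=35: outside box; Z[35]=3 extend→box=[35,38)
i=36: min(r-i=2, Z[1]=0)=0; Z[36]=0
i=37: min(r-i=1, Z[2]=2)=1; Z[37]=1
i=38: outside box; Z[38]=1 extend→box=[38,39)
i=39: outside box; Z[39]=0

[40, 0, 2, 0, 0, 0, 1, 0, 3, 0, 1, 0, 0, 1, 0, 0, 0, 0, 1, 0, 0, 0, 2, 0, 0, 0, 0, 0, 0, 3, 0, 1, 0, 0, 0, 3, 0, 1, 1, 0]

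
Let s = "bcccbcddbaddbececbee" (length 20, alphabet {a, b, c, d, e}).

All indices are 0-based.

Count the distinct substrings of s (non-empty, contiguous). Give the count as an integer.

187

rank | idx | suffix
   0 |   9 | addbececbee
   1 |   8 | baddbececbee
   2 |   0 | bcccbcddbaddbececbee
   3 |   4 | bcddbaddbececbee
   4 |  12 | bececbee
   5 |  17 | bee
   6 |   3 | cbcddbaddbececbee
   7 |  16 | cbee
   8 |   2 | ccbcddbaddbececbee
   9 |   1 | cccbcddbaddbececbee
  10 |   5 | cddbaddbececbee
  11 |  14 | cecbee
  12 |   7 | dbaddbececbee
  13 |  11 | dbececbee
  14 |   6 | ddbaddbececbee
  15 |  10 | ddbececbee
  16 |  19 | e
  17 |  15 | ecbee
  18 |  13 | ececbee
  19 |  18 | ee

SA = [9, 8, 0, 4, 12, 17, 3, 16, 2, 1, 5, 14, 7, 11, 6, 10, 19, 15, 13, 18]
rank  pair      lcp
   1  s[9:],s[8:]  0  ''
   2  s[8:],s[0:]  1  'b'
   3  s[0:],s[4:]  2  'bc'
   4  s[4:],s[12:]  1  'b'
   5  s[12:],s[17:]  2  'be'
   6  s[17:],s[3:]  0  ''
   7  s[3:],s[16:]  2  'cb'
   8  s[16:],s[2:]  1  'c'
   9  s[2:],s[1:]  2  'cc'
  10  s[1:],s[5:]  1  'c'
  11  s[5:],s[14:]  1  'c'
  12  s[14:],s[7:]  0  ''
  13  s[7:],s[11:]  2  'db'
  14  s[11:],s[6:]  1  'd'
  15  s[6:],s[10:]  3  'ddb'
  16  s[10:],s[19:]  0  ''
  17  s[19:],s[15:]  1  'e'
  18  s[15:],s[13:]  2  'ec'
  19  s[13:],s[18:]  1  'e'

n(n+1)/2 = 20·21/2 = 210
Σ LCP = 0 + 0 + 1 + 2 + 1 + 2 + 0 + 2 + 1 + 2 + 1 + 1 + 0 + 2 + 1 + 3 + 0 + 1 + 2 + 1 = 23
distinct = 210 − 23 = 187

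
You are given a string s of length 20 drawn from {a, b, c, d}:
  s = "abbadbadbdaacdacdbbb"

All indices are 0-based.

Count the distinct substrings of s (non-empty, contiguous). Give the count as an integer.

181

rank→(start, suffix):
  0 → (10, 'aacdacdbbb')
  1 → (0, 'abbadbadbdaacdacdbbb')
  2 → (11, 'acdacdbbb')
  3 → (14, 'acdbbb')
  4 → (3, 'adbadbdaacdacdbbb')
  5 → (6, 'adbdaacdacdbbb')
  6 → (19, 'b')
  7 → (2, 'badbadbdaacdacdbbb')
  8 → (5, 'badbdaacdacdbbb')
  9 → (18, 'bb')
  10 → (1, 'bbadbadbdaacdacdbbb')
  11 → (17, 'bbb')
  12 → (8, 'bdaacdacdbbb')
  13 → (12, 'cdacdbbb')
  14 → (15, 'cdbbb')
  15 → (9, 'daacdacdbbb')
  16 → (13, 'dacdbbb')
  17 → (4, 'dbadbdaacdacdbbb')
  18 → (16, 'dbbb')
  19 → (7, 'dbdaacdacdbbb')

SA = [10, 0, 11, 14, 3, 6, 19, 2, 5, 18, 1, 17, 8, 12, 15, 9, 13, 4, 16, 7]
[i] adj suffixes → lcp
  [1] 10/0 → 1 ('a')
  [2] 0/11 → 1 ('a')
  [3] 11/14 → 3 ('acd')
  [4] 14/3 → 1 ('a')
  [5] 3/6 → 3 ('adb')
  [6] 6/19 → 0 ('')
  [7] 19/2 → 1 ('b')
  [8] 2/5 → 4 ('badb')
  [9] 5/18 → 1 ('b')
  [10] 18/1 → 2 ('bb')
  [11] 1/17 → 2 ('bb')
  [12] 17/8 → 1 ('b')
  [13] 8/12 → 0 ('')
  [14] 12/15 → 2 ('cd')
  [15] 15/9 → 0 ('')
  [16] 9/13 → 2 ('da')
  [17] 13/4 → 1 ('d')
  [18] 4/16 → 2 ('db')
  [19] 16/7 → 2 ('db')

n(n+1)/2 = 20·21/2 = 210
Σ LCP = 0 + 1 + 1 + 3 + 1 + 3 + 0 + 1 + 4 + 1 + 2 + 2 + 1 + 0 + 2 + 0 + 2 + 1 + 2 + 2 = 29
distinct = 210 − 29 = 181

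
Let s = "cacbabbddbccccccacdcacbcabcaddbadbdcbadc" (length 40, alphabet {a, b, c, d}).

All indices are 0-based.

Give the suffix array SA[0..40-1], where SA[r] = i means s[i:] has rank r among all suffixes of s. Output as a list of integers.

sorted suffixes:
  #0 SA[0]=4  'abbddbccccccacdcacbcabcaddbadbdcbadc'
  #1 SA[1]=24  'abcaddbadbdcbadc'
  #2 SA[2]=1  'acbabbddbccccccacdcacbcabcaddbadbdcbadc'
  #3 SA[3]=20  'acbcabcaddbadbdcbadc'
  #4 SA[4]=16  'acdcacbcabcaddbadbdcbadc'
  #5 SA[5]=31  'adbdcbadc'
  #6 SA[6]=37  'adc'
  #7 SA[7]=27  'addbadbdcbadc'
  #8 SA[8]=3  'babbddbccccccacdcacbcabcaddbadbdcbadc'
  #9 SA[9]=30  'badbdcbadc'
  #10 SA[10]=36  'badc'
  #11 SA[11]=5  'bbddbccccccacdcacbcabcaddbadbdcbadc'
  #12 SA[12]=22  'bcabcaddbadbdcbadc'
  #13 SA[13]=25  'bcaddbadbdcbadc'
  #14 SA[14]=9  'bccccccacdcacbcabcaddbadbdcbadc'
  #15 SA[15]=33  'bdcbadc'
  #16 SA[16]=6  'bddbccccccacdcacbcabcaddbadbdcbadc'
  #17 SA[17]=39  'c'
  #18 SA[18]=23  'cabcaddbadbdcbadc'
  #19 SA[19]=0  'cacbabbddbccccccacdcacbcabcaddbadbdcbadc'
  #20 SA[20]=19  'cacbcabcaddbadbdcbadc'
  #21 SA[21]=15  'cacdcacbcabcaddbadbdcbadc'
  #22 SA[22]=26  'caddbadbdcbadc'
  #23 SA[23]=2  'cbabbddbccccccacdcacbcabcaddbadbdcbadc'
  #24 SA[24]=35  'cbadc'
  #25 SA[25]=21  'cbcabcaddbadbdcbadc'
  #26 SA[26]=14  'ccacdcacbcabcaddbadbdcbadc'
  #27 SA[27]=13  'cccacdcacbcabcaddbadbdcbadc'
  #28 SA[28]=12  'ccccacdcacbcabcaddbadbdcbadc'
  #29 SA[29]=11  'cccccacdcacbcabcaddbadbdcbadc'
  #30 SA[30]=10  'ccccccacdcacbcabcaddbadbdcbadc'
  #31 SA[31]=17  'cdcacbcabcaddbadbdcbadc'
  #32 SA[32]=29  'dbadbdcbadc'
  #33 SA[33]=8  'dbccccccacdcacbcabcaddbadbdcbadc'
  #34 SA[34]=32  'dbdcbadc'
  #35 SA[35]=38  'dc'
  #36 SA[36]=18  'dcacbcabcaddbadbdcbadc'
  #37 SA[37]=34  'dcbadc'
  #38 SA[38]=28  'ddbadbdcbadc'
  #39 SA[39]=7  'ddbccccccacdcacbcabcaddbadbdcbadc'

[4, 24, 1, 20, 16, 31, 37, 27, 3, 30, 36, 5, 22, 25, 9, 33, 6, 39, 23, 0, 19, 15, 26, 2, 35, 21, 14, 13, 12, 11, 10, 17, 29, 8, 32, 38, 18, 34, 28, 7]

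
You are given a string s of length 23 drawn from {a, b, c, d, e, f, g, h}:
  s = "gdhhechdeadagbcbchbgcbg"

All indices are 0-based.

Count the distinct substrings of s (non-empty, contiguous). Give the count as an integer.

256

rank→(start, suffix):
  0 → (9, 'adagbcbchbgcbg')
  1 → (11, 'agbcbchbgcbg')
  2 → (13, 'bcbchbgcbg')
  3 → (15, 'bchbgcbg')
  4 → (21, 'bg')
  5 → (18, 'bgcbg')
  6 → (14, 'cbchbgcbg')
  7 → (20, 'cbg')
  8 → (16, 'chbgcbg')
  9 → (5, 'chdeadagbcbchbgcbg')
  10 → (10, 'dagbcbchbgcbg')
  11 → (7, 'deadagbcbchbgcbg')
  12 → (1, 'dhhechdeadagbcbchbgcbg')
  13 → (8, 'eadagbcbchbgcbg')
  14 → (4, 'echdeadagbcbchbgcbg')
  15 → (22, 'g')
  16 → (12, 'gbcbchbgcbg')
  17 → (19, 'gcbg')
  18 → (0, 'gdhhechdeadagbcbchbgcbg')
  19 → (17, 'hbgcbg')
  20 → (6, 'hdeadagbcbchbgcbg')
  21 → (3, 'hechdeadagbcbchbgcbg')
  22 → (2, 'hhechdeadagbcbchbgcbg')

SA = [9, 11, 13, 15, 21, 18, 14, 20, 16, 5, 10, 7, 1, 8, 4, 22, 12, 19, 0, 17, 6, 3, 2]
[i] adj suffixes → lcp
  [1] 9/11 → 1 ('a')
  [2] 11/13 → 0 ('')
  [3] 13/15 → 2 ('bc')
  [4] 15/21 → 1 ('b')
  [5] 21/18 → 2 ('bg')
  [6] 18/14 → 0 ('')
  [7] 14/20 → 2 ('cb')
  [8] 20/16 → 1 ('c')
  [9] 16/5 → 2 ('ch')
  [10] 5/10 → 0 ('')
  [11] 10/7 → 1 ('d')
  [12] 7/1 → 1 ('d')
  [13] 1/8 → 0 ('')
  [14] 8/4 → 1 ('e')
  [15] 4/22 → 0 ('')
  [16] 22/12 → 1 ('g')
  [17] 12/19 → 1 ('g')
  [18] 19/0 → 1 ('g')
  [19] 0/17 → 0 ('')
  [20] 17/6 → 1 ('h')
  [21] 6/3 → 1 ('h')
  [22] 3/2 → 1 ('h')

n(n+1)/2 = 23·24/2 = 276
Σ LCP = 0 + 1 + 0 + 2 + 1 + 2 + 0 + 2 + 1 + 2 + 0 + 1 + 1 + 0 + 1 + 0 + 1 + 1 + 1 + 0 + 1 + 1 + 1 = 20
distinct = 276 − 20 = 256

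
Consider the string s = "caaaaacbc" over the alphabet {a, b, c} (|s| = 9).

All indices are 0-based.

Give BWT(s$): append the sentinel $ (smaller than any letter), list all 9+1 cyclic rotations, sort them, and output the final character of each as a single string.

rank  rotation    last
    0  $caaaaacbc  c
    1  aaaaacbc$c  c
    2  aaaacbc$ca  a
    3  aaacbc$caa  a
    4  aacbc$caaa  a
    5  acbc$caaaa  a
    6  bc$caaaaac  c
    7  c$caaaaacb  b
    8  caaaaacbc$  $
    9  cbc$caaaaa  a

ccaaaacb$a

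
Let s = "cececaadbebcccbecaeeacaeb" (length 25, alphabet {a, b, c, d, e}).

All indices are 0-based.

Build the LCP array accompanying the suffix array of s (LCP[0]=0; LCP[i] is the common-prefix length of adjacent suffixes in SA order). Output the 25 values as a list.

[0, 1, 1, 1, 2, 0, 1, 1, 2, 0, 2, 3, 1, 1, 2, 1, 3, 0, 0, 1, 2, 1, 3, 2, 1]

rank | idx | suffix
   0 |   5 | aadbebcccbecaeeacaeb
   1 |  20 | acaeb
   2 |   6 | adbebcccbecaeeacaeb
   3 |  22 | aeb
   4 |  17 | aeeacaeb
   5 |  24 | b
   6 |  10 | bcccbecaeeacaeb
   7 |   8 | bebcccbecaeeacaeb
   8 |  14 | becaeeacaeb
   9 |   4 | caadbebcccbecaeeacaeb
  10 |  21 | caeb
  11 |  16 | caeeacaeb
  12 |  13 | cbecaeeacaeb
  13 |  12 | ccbecaeeacaeb
  14 |  11 | cccbecaeeacaeb
  15 |   2 | cecaadbebcccbecaeeacaeb
  16 |   0 | cececaadbebcccbecaeeacaeb
  17 |   7 | dbebcccbecaeeacaeb
  18 |  19 | eacaeb
  19 |  23 | eb
  20 |   9 | ebcccbecaeeacaeb
  21 |   3 | ecaadbebcccbecaeeacaeb
  22 |  15 | ecaeeacaeb
  23 |   1 | ececaadbebcccbecaeeacaeb
  24 |  18 | eeacaeb

SA = [5, 20, 6, 22, 17, 24, 10, 8, 14, 4, 21, 16, 13, 12, 11, 2, 0, 7, 19, 23, 9, 3, 15, 1, 18]
[i] adj suffixes → lcp
  [1] 5/20 → 1 ('a')
  [2] 20/6 → 1 ('a')
  [3] 6/22 → 1 ('a')
  [4] 22/17 → 2 ('ae')
  [5] 17/24 → 0 ('')
  [6] 24/10 → 1 ('b')
  [7] 10/8 → 1 ('b')
  [8] 8/14 → 2 ('be')
  [9] 14/4 → 0 ('')
  [10] 4/21 → 2 ('ca')
  [11] 21/16 → 3 ('cae')
  [12] 16/13 → 1 ('c')
  [13] 13/12 → 1 ('c')
  [14] 12/11 → 2 ('cc')
  [15] 11/2 → 1 ('c')
  [16] 2/0 → 3 ('cec')
  [17] 0/7 → 0 ('')
  [18] 7/19 → 0 ('')
  [19] 19/23 → 1 ('e')
  [20] 23/9 → 2 ('eb')
  [21] 9/3 → 1 ('e')
  [22] 3/15 → 3 ('eca')
  [23] 15/1 → 2 ('ec')
  [24] 1/18 → 1 ('e')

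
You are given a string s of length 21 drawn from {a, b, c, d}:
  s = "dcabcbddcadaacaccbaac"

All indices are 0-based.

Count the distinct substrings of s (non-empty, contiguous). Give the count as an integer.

rank | idx | suffix
   0 |  18 | aac
   1 |  11 | aacaccbaac
   2 |   2 | abcbddcadaacaccbaac
   3 |  19 | ac
   4 |  12 | acaccbaac
   5 |  14 | accbaac
   6 |   9 | adaacaccbaac
   7 |  17 | baac
   8 |   3 | bcbddcadaacaccbaac
   9 |   5 | bddcadaacaccbaac
  10 |  20 | c
  11 |   1 | cabcbddcadaacaccbaac
  12 |  13 | caccbaac
  13 |   8 | cadaacaccbaac
  14 |  16 | cbaac
  15 |   4 | cbddcadaacaccbaac
  16 |  15 | ccbaac
  17 |  10 | daacaccbaac
  18 |   0 | dcabcbddcadaacaccbaac
  19 |   7 | dcadaacaccbaac
  20 |   6 | ddcadaacaccbaac

SA = [18, 11, 2, 19, 12, 14, 9, 17, 3, 5, 20, 1, 13, 8, 16, 4, 15, 10, 0, 7, 6]
i: (SA[i-1],SA[i]) lcp shared
  1: (18,11) 3 'aac'
  2: (11,2) 1 'a'
  3: (2,19) 1 'a'
  4: (19,12) 2 'ac'
  5: (12,14) 2 'ac'
  6: (14,9) 1 'a'
  7: (9,17) 0 ''
  8: (17,3) 1 'b'
  9: (3,5) 1 'b'
  10: (5,20) 0 ''
  11: (20,1) 1 'c'
  12: (1,13) 2 'ca'
  13: (13,8) 2 'ca'
  14: (8,16) 1 'c'
  15: (16,4) 2 'cb'
  16: (4,15) 1 'c'
  17: (15,10) 0 ''
  18: (10,0) 1 'd'
  19: (0,7) 3 'dca'
  20: (7,6) 1 'd'

n(n+1)/2 = 21·22/2 = 231
Σ LCP = 0 + 3 + 1 + 1 + 2 + 2 + 1 + 0 + 1 + 1 + 0 + 1 + 2 + 2 + 1 + 2 + 1 + 0 + 1 + 3 + 1 = 26
distinct = 231 − 26 = 205

205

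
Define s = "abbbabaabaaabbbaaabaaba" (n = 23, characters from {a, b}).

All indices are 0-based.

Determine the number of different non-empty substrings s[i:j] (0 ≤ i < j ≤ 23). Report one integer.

209

rank | idx | suffix
   0 |  22 | a
   1 |  15 | aaabaaba
   2 |   9 | aaabbbaaabaaba
   3 |  19 | aaba
   4 |   6 | aabaaabbbaaabaaba
   5 |  16 | aabaaba
   6 |  10 | aabbbaaabaaba
   7 |  20 | aba
   8 |   7 | abaaabbbaaabaaba
   9 |  17 | abaaba
  10 |   4 | abaabaaabbbaaabaaba
  11 |  11 | abbbaaabaaba
  12 |   0 | abbbabaabaaabbbaaabaaba
  13 |  21 | ba
  14 |  14 | baaabaaba
  15 |   8 | baaabbbaaabaaba
  16 |  18 | baaba
  17 |   5 | baabaaabbbaaabaaba
  18 |   3 | babaabaaabbbaaabaaba
  19 |  13 | bbaaabaaba
  20 |   2 | bbabaabaaabbbaaabaaba
  21 |  12 | bbbaaabaaba
  22 |   1 | bbbabaabaaabbbaaabaaba

SA = [22, 15, 9, 19, 6, 16, 10, 20, 7, 17, 4, 11, 0, 21, 14, 8, 18, 5, 3, 13, 2, 12, 1]
i: (SA[i-1],SA[i]) lcp shared
  1: (22,15) 1 'a'
  2: (15,9) 4 'aaab'
  3: (9,19) 2 'aa'
  4: (19,6) 4 'aaba'
  5: (6,16) 5 'aabaa'
  6: (16,10) 3 'aab'
  7: (10,20) 1 'a'
  8: (20,7) 3 'aba'
  9: (7,17) 4 'abaa'
  10: (17,4) 6 'abaaba'
  11: (4,11) 2 'ab'
  12: (11,0) 5 'abbba'
  13: (0,21) 0 ''
  14: (21,14) 2 'ba'
  15: (14,8) 5 'baaab'
  16: (8,18) 3 'baa'
  17: (18,5) 5 'baaba'
  18: (5,3) 2 'ba'
  19: (3,13) 1 'b'
  20: (13,2) 3 'bba'
  21: (2,12) 2 'bb'
  22: (12,1) 4 'bbba'

n(n+1)/2 = 23·24/2 = 276
Σ LCP = 0 + 1 + 4 + 2 + 4 + 5 + 3 + 1 + 3 + 4 + 6 + 2 + 5 + 0 + 2 + 5 + 3 + 5 + 2 + 1 + 3 + 2 + 4 = 67
distinct = 276 − 67 = 209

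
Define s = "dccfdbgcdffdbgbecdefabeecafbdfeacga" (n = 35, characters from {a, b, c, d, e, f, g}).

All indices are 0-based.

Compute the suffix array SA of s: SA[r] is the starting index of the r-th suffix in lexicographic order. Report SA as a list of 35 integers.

[34, 20, 31, 25, 27, 14, 21, 12, 5, 24, 1, 16, 7, 2, 32, 11, 4, 0, 17, 28, 8, 30, 23, 15, 22, 18, 19, 26, 10, 3, 29, 9, 33, 13, 6]

rank | idx | suffix
   0 |  34 | a
   1 |  20 | abeecafbdfeacga
   2 |  31 | acga
   3 |  25 | afbdfeacga
   4 |  27 | bdfeacga
   5 |  14 | becdefabeecafbdfeacga
   6 |  21 | beecafbdfeacga
   7 |  12 | bgbecdefabeecafbdfeacga
   8 |   5 | bgcdffdbgbecdefabeecafbdfeacga
   9 |  24 | cafbdfeacga
  10 |   1 | ccfdbgcdffdbgbecdefabeecafbdfeacga
  11 |  16 | cdefabeecafbdfeacga
  12 |   7 | cdffdbgbecdefabeecafbdfeacga
  13 |   2 | cfdbgcdffdbgbecdefabeecafbdfeacga
  14 |  32 | cga
  15 |  11 | dbgbecdefabeecafbdfeacga
  16 |   4 | dbgcdffdbgbecdefabeecafbdfeacga
  17 |   0 | dccfdbgcdffdbgbecdefabeecafbdfeacga
  18 |  17 | defabeecafbdfeacga
  19 |  28 | dfeacga
  20 |   8 | dffdbgbecdefabeecafbdfeacga
  21 |  30 | eacga
  22 |  23 | ecafbdfeacga
  23 |  15 | ecdefabeecafbdfeacga
  24 |  22 | eecafbdfeacga
  25 |  18 | efabeecafbdfeacga
  26 |  19 | fabeecafbdfeacga
  27 |  26 | fbdfeacga
  28 |  10 | fdbgbecdefabeecafbdfeacga
  29 |   3 | fdbgcdffdbgbecdefabeecafbdfeacga
  30 |  29 | feacga
  31 |   9 | ffdbgbecdefabeecafbdfeacga
  32 |  33 | ga
  33 |  13 | gbecdefabeecafbdfeacga
  34 |   6 | gcdffdbgbecdefabeecafbdfeacga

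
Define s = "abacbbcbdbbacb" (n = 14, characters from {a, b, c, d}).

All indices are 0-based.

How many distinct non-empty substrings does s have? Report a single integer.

87

rank | idx | suffix
   0 |   0 | abacbbcbdbbacb
   1 |  11 | acb
   2 |   2 | acbbcbdbbacb
   3 |  13 | b
   4 |  10 | bacb
   5 |   1 | bacbbcbdbbacb
   6 |   9 | bbacb
   7 |   4 | bbcbdbbacb
   8 |   5 | bcbdbbacb
   9 |   7 | bdbbacb
  10 |  12 | cb
  11 |   3 | cbbcbdbbacb
  12 |   6 | cbdbbacb
  13 |   8 | dbbacb

SA = [0, 11, 2, 13, 10, 1, 9, 4, 5, 7, 12, 3, 6, 8]
i: (SA[i-1],SA[i]) lcp shared
  1: (0,11) 1 'a'
  2: (11,2) 3 'acb'
  3: (2,13) 0 ''
  4: (13,10) 1 'b'
  5: (10,1) 4 'bacb'
  6: (1,9) 1 'b'
  7: (9,4) 2 'bb'
  8: (4,5) 1 'b'
  9: (5,7) 1 'b'
  10: (7,12) 0 ''
  11: (12,3) 2 'cb'
  12: (3,6) 2 'cb'
  13: (6,8) 0 ''

n(n+1)/2 = 14·15/2 = 105
Σ LCP = 0 + 1 + 3 + 0 + 1 + 4 + 1 + 2 + 1 + 1 + 0 + 2 + 2 + 0 = 18
distinct = 105 − 18 = 87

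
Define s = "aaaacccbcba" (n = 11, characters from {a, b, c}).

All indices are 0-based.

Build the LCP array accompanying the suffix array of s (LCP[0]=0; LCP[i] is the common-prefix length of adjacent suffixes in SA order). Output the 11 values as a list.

[0, 1, 3, 2, 1, 0, 1, 0, 2, 1, 2]

rank→(start, suffix):
  0 → (10, 'a')
  1 → (0, 'aaaacccbcba')
  2 → (1, 'aaacccbcba')
  3 → (2, 'aacccbcba')
  4 → (3, 'acccbcba')
  5 → (9, 'ba')
  6 → (7, 'bcba')
  7 → (8, 'cba')
  8 → (6, 'cbcba')
  9 → (5, 'ccbcba')
  10 → (4, 'cccbcba')

SA = [10, 0, 1, 2, 3, 9, 7, 8, 6, 5, 4]
rank  pair      lcp
   1  s[10:],s[0:]  1  'a'
   2  s[0:],s[1:]  3  'aaa'
   3  s[1:],s[2:]  2  'aa'
   4  s[2:],s[3:]  1  'a'
   5  s[3:],s[9:]  0  ''
   6  s[9:],s[7:]  1  'b'
   7  s[7:],s[8:]  0  ''
   8  s[8:],s[6:]  2  'cb'
   9  s[6:],s[5:]  1  'c'
  10  s[5:],s[4:]  2  'cc'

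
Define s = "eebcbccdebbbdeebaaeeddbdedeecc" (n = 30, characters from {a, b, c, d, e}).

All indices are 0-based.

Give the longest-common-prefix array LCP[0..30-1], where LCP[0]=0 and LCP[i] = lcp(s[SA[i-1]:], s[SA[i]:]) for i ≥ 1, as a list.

[0, 1, 0, 1, 2, 1, 2, 1, 3, 0, 1, 1, 2, 1, 0, 1, 1, 2, 2, 3, 0, 2, 2, 1, 1, 2, 1, 3, 2, 2]

rank→(start, suffix):
  0 → (16, 'aaeeddbdedeecc')
  1 → (17, 'aeeddbdedeecc')
  2 → (15, 'baaeeddbdedeecc')
  3 → (9, 'bbbdeebaaeeddbdedeecc')
  4 → (10, 'bbdeebaaeeddbdedeecc')
  5 → (2, 'bcbccdebbbdeebaaeeddbdedeecc')
  6 → (4, 'bccdebbbdeebaaeeddbdedeecc')
  7 → (22, 'bdedeecc')
  8 → (11, 'bdeebaaeeddbdedeecc')
  9 → (29, 'c')
  10 → (3, 'cbccdebbbdeebaaeeddbdedeecc')
  11 → (28, 'cc')
  12 → (5, 'ccdebbbdeebaaeeddbdedeecc')
  13 → (6, 'cdebbbdeebaaeeddbdedeecc')
  14 → (21, 'dbdedeecc')
  15 → (20, 'ddbdedeecc')
  16 → (7, 'debbbdeebaaeeddbdedeecc')
  17 → (23, 'dedeecc')
  18 → (12, 'deebaaeeddbdedeecc')
  19 → (25, 'deecc')
  20 → (14, 'ebaaeeddbdedeecc')
  21 → (8, 'ebbbdeebaaeeddbdedeecc')
  22 → (1, 'ebcbccdebbbdeebaaeeddbdedeecc')
  23 → (27, 'ecc')
  24 → (19, 'eddbdedeecc')
  25 → (24, 'edeecc')
  26 → (13, 'eebaaeeddbdedeecc')
  27 → (0, 'eebcbccdebbbdeebaaeeddbdedeecc')
  28 → (26, 'eecc')
  29 → (18, 'eeddbdedeecc')

SA = [16, 17, 15, 9, 10, 2, 4, 22, 11, 29, 3, 28, 5, 6, 21, 20, 7, 23, 12, 25, 14, 8, 1, 27, 19, 24, 13, 0, 26, 18]
rank  pair      lcp
   1  s[16:],s[17:]  1  'a'
   2  s[17:],s[15:]  0  ''
   3  s[15:],s[9:]  1  'b'
   4  s[9:],s[10:]  2  'bb'
   5  s[10:],s[2:]  1  'b'
   6  s[2:],s[4:]  2  'bc'
   7  s[4:],s[22:]  1  'b'
   8  s[22:],s[11:]  3  'bde'
   9  s[11:],s[29:]  0  ''
  10  s[29:],s[3:]  1  'c'
  11  s[3:],s[28:]  1  'c'
  12  s[28:],s[5:]  2  'cc'
  13  s[5:],s[6:]  1  'c'
  14  s[6:],s[21:]  0  ''
  15  s[21:],s[20:]  1  'd'
  16  s[20:],s[7:]  1  'd'
  17  s[7:],s[23:]  2  'de'
  18  s[23:],s[12:]  2  'de'
  19  s[12:],s[25:]  3  'dee'
  20  s[25:],s[14:]  0  ''
  21  s[14:],s[8:]  2  'eb'
  22  s[8:],s[1:]  2  'eb'
  23  s[1:],s[27:]  1  'e'
  24  s[27:],s[19:]  1  'e'
  25  s[19:],s[24:]  2  'ed'
  26  s[24:],s[13:]  1  'e'
  27  s[13:],s[0:]  3  'eeb'
  28  s[0:],s[26:]  2  'ee'
  29  s[26:],s[18:]  2  'ee'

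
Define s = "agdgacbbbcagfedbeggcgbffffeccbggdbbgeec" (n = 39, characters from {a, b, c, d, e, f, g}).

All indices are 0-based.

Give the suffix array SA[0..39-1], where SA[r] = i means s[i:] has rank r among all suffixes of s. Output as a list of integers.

sorted suffixes:
  #0 SA[0]=4  'acbbbcagfedbeggcgbffffeccbggdbbgeec'
  #1 SA[1]=0  'agdgacbbbcagfedbeggcgbffffeccbggdbbgeec'
  #2 SA[2]=10  'agfedbeggcgbffffeccbggdbbgeec'
  #3 SA[3]=6  'bbbcagfedbeggcgbffffeccbggdbbgeec'
  #4 SA[4]=7  'bbcagfedbeggcgbffffeccbggdbbgeec'
  #5 SA[5]=33  'bbgeec'
  #6 SA[6]=8  'bcagfedbeggcgbffffeccbggdbbgeec'
  #7 SA[7]=15  'beggcgbffffeccbggdbbgeec'
  #8 SA[8]=21  'bffffeccbggdbbgeec'
  #9 SA[9]=34  'bgeec'
  #10 SA[10]=29  'bggdbbgeec'
  #11 SA[11]=38  'c'
  #12 SA[12]=9  'cagfedbeggcgbffffeccbggdbbgeec'
  #13 SA[13]=5  'cbbbcagfedbeggcgbffffeccbggdbbgeec'
  #14 SA[14]=28  'cbggdbbgeec'
  #15 SA[15]=27  'ccbggdbbgeec'
  #16 SA[16]=19  'cgbffffeccbggdbbgeec'
  #17 SA[17]=32  'dbbgeec'
  #18 SA[18]=14  'dbeggcgbffffeccbggdbbgeec'
  #19 SA[19]=2  'dgacbbbcagfedbeggcgbffffeccbggdbbgeec'
  #20 SA[20]=37  'ec'
  #21 SA[21]=26  'eccbggdbbgeec'
  #22 SA[22]=13  'edbeggcgbffffeccbggdbbgeec'
  #23 SA[23]=36  'eec'
  #24 SA[24]=16  'eggcgbffffeccbggdbbgeec'
  #25 SA[25]=25  'feccbggdbbgeec'
  #26 SA[26]=12  'fedbeggcgbffffeccbggdbbgeec'
  #27 SA[27]=24  'ffeccbggdbbgeec'
  #28 SA[28]=23  'fffeccbggdbbgeec'
  #29 SA[29]=22  'ffffeccbggdbbgeec'
  #30 SA[30]=3  'gacbbbcagfedbeggcgbffffeccbggdbbgeec'
  #31 SA[31]=20  'gbffffeccbggdbbgeec'
  #32 SA[32]=18  'gcgbffffeccbggdbbgeec'
  #33 SA[33]=31  'gdbbgeec'
  #34 SA[34]=1  'gdgacbbbcagfedbeggcgbffffeccbggdbbgeec'
  #35 SA[35]=35  'geec'
  #36 SA[36]=11  'gfedbeggcgbffffeccbggdbbgeec'
  #37 SA[37]=17  'ggcgbffffeccbggdbbgeec'
  #38 SA[38]=30  'ggdbbgeec'

[4, 0, 10, 6, 7, 33, 8, 15, 21, 34, 29, 38, 9, 5, 28, 27, 19, 32, 14, 2, 37, 26, 13, 36, 16, 25, 12, 24, 23, 22, 3, 20, 18, 31, 1, 35, 11, 17, 30]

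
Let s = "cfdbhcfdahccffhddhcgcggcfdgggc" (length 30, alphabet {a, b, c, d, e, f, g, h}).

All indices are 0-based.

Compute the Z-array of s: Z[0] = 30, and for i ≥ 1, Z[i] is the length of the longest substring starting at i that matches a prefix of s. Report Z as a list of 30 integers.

[30, 0, 0, 0, 0, 3, 0, 0, 0, 0, 1, 2, 0, 0, 0, 0, 0, 0, 1, 0, 1, 0, 0, 3, 0, 0, 0, 0, 0, 1]

Z[0]=30
i=1: i≥r, start 0; Z[1]=0
i=2: i≥r, start 0; Z[2]=0
i=3: i≥r, start 0; Z[3]=0
i=4: i≥r, start 0; Z[4]=0
i=5: i≥r, start 0; Z[5]=3 grow→box=[5,8)
i=6: min(r-i=2, Z[1]=0)=0; Z[6]=0
i=7: min(r-i=1, Z[2]=0)=0; Z[7]=0
i=8: i≥r, start 0; Z[8]=0
i=9: i≥r, start 0; Z[9]=0
i=10: i≥r, start 0; Z[10]=1 grow→box=[10,11)
i=11: i≥r, start 0; Z[11]=2 grow→box=[11,13)
i=12: min(r-i=1, Z[1]=0)=0; Z[12]=0
i=13: i≥r, start 0; Z[13]=0
i=14: i≥r, start 0; Z[14]=0
i=15: i≥r, start 0; Z[15]=0
i=16: i≥r, start 0; Z[16]=0
i=17: i≥r, start 0; Z[17]=0
i=18: i≥r, start 0; Z[18]=1 grow→box=[18,19)
i=19: i≥r, start 0; Z[19]=0
i=20: i≥r, start 0; Z[20]=1 grow→box=[20,21)
i=21: i≥r, start 0; Z[21]=0
i=22: i≥r, start 0; Z[22]=0
i=23: i≥r, start 0; Z[23]=3 grow→box=[23,26)
i=24: min(r-i=2, Z[1]=0)=0; Z[24]=0
i=25: min(r-i=1, Z[2]=0)=0; Z[25]=0
i=26: i≥r, start 0; Z[26]=0
i=27: i≥r, start 0; Z[27]=0
i=28: i≥r, start 0; Z[28]=0
i=29: i≥r, start 0; Z[29]=1 grow→box=[29,30)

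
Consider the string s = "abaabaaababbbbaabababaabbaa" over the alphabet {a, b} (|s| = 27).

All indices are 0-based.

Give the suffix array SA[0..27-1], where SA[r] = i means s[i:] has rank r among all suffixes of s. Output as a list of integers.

rank | idx | suffix
   0 |  26 | a
   1 |  25 | aa
   2 |   5 | aaababbbbaabababaabbaa
   3 |   2 | aabaaababbbbaabababaabbaa
   4 |  14 | aabababaabbaa
   5 |   6 | aababbbbaabababaabbaa
   6 |  21 | aabbaa
   7 |   3 | abaaababbbbaabababaabbaa
   8 |   0 | abaabaaababbbbaabababaabbaa
   9 |  19 | abaabbaa
  10 |  17 | ababaabbaa
  11 |  15 | abababaabbaa
  12 |   7 | ababbbbaabababaabbaa
  13 |  22 | abbaa
  14 |   9 | abbbbaabababaabbaa
  15 |  24 | baa
  16 |   4 | baaababbbbaabababaabbaa
  17 |   1 | baabaaababbbbaabababaabbaa
  18 |  13 | baabababaabbaa
  19 |  20 | baabbaa
  20 |  18 | babaabbaa
  21 |  16 | bababaabbaa
  22 |   8 | babbbbaabababaabbaa
  23 |  23 | bbaa
  24 |  12 | bbaabababaabbaa
  25 |  11 | bbbaabababaabbaa
  26 |  10 | bbbbaabababaabbaa

[26, 25, 5, 2, 14, 6, 21, 3, 0, 19, 17, 15, 7, 22, 9, 24, 4, 1, 13, 20, 18, 16, 8, 23, 12, 11, 10]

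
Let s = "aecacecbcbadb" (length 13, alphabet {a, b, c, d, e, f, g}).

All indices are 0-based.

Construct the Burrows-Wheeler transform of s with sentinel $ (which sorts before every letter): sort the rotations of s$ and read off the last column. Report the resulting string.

rank  rotation        last
    0  $aecacecbcbadb  b
    1  acecbcbadb$aec  c
    2  adb$aecacecbcb  b
    3  aecacecbcbadb$  $
    4  b$aecacecbcbad  d
    5  badb$aecacecbc  c
    6  bcbadb$aecacec  c
    7  cacecbcbadb$ae  e
    8  cbadb$aecacecb  b
    9  cbcbadb$aecace  e
   10  cecbcbadb$aeca  a
   11  db$aecacecbcba  a
   12  ecacecbcbadb$a  a
   13  ecbcbadb$aecac  c

bcb$dccebeaaac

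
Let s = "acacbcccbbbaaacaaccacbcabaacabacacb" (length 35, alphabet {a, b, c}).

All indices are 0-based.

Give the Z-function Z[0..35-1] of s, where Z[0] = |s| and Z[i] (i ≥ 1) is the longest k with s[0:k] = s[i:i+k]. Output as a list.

Z[0]=35
i=1: i≥r, start 0; Z[1]=0
i=2: i≥r, start 0; Z[2]=2 scan→box=[2,4)
i=3: min(r-i=1, Z[1]=0)=0; Z[3]=0
i=4: i≥r, start 0; Z[4]=0
i=5: i≥r, start 0; Z[5]=0
i=6: i≥r, start 0; Z[6]=0
i=7: i≥r, start 0; Z[7]=0
i=8: i≥r, start 0; Z[8]=0
i=9: i≥r, start 0; Z[9]=0
i=10: i≥r, start 0; Z[10]=0
i=11: i≥r, start 0; Z[11]=1 scan→box=[11,12)
i=12: i≥r, start 0; Z[12]=1 scan→box=[12,13)
i=13: i≥r, start 0; Z[13]=3 scan→box=[13,16)
i=14: min(r-i=2, Z[1]=0)=0; Z[14]=0
i=15: min(r-i=1, Z[2]=2)=1; Z[15]=1
i=16: i≥r, start 0; Z[16]=2 scan→box=[16,18)
i=17: min(r-i=1, Z[1]=0)=0; Z[17]=0
i=18: i≥r, start 0; Z[18]=0
i=19: i≥r, start 0; Z[19]=2 scan→box=[19,21)
i=20: min(r-i=1, Z[1]=0)=0; Z[20]=0
i=21: i≥r, start 0; Z[21]=0
i=22: i≥r, start 0; Z[22]=0
i=23: i≥r, start 0; Z[23]=1 scan→box=[23,24)
i=24: i≥r, start 0; Z[24]=0
i=25: i≥r, start 0; Z[25]=1 scan→box=[25,26)
i=26: i≥r, start 0; Z[26]=3 scan→box=[26,29)
i=27: min(r-i=2, Z[1]=0)=0; Z[27]=0
i=28: min(r-i=1, Z[2]=2)=1; Z[28]=1
i=29: i≥r, start 0; Z[29]=0
i=30: i≥r, start 0; Z[30]=5 scan→box=[30,35)
i=31: min(r-i=4, Z[1]=0)=0; Z[31]=0
i=32: min(r-i=3, Z[2]=2)=2; Z[32]=2
i=33: min(r-i=2, Z[3]=0)=0; Z[33]=0
i=34: min(r-i=1, Z[4]=0)=0; Z[34]=0

[35, 0, 2, 0, 0, 0, 0, 0, 0, 0, 0, 1, 1, 3, 0, 1, 2, 0, 0, 2, 0, 0, 0, 1, 0, 1, 3, 0, 1, 0, 5, 0, 2, 0, 0]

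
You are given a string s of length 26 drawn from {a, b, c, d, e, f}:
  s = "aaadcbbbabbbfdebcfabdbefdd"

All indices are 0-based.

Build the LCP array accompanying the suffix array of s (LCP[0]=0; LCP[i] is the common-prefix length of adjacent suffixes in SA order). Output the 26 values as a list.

[0, 2, 1, 2, 1, 0, 1, 2, 3, 2, 1, 1, 1, 1, 0, 1, 0, 1, 1, 1, 1, 0, 1, 0, 1, 2]

sorted suffixes:
  #0 SA[0]=0  'aaadcbbbabbbfdebcfabdbefdd'
  #1 SA[1]=1  'aadcbbbabbbfdebcfabdbefdd'
  #2 SA[2]=8  'abbbfdebcfabdbefdd'
  #3 SA[3]=18  'abdbefdd'
  #4 SA[4]=2  'adcbbbabbbfdebcfabdbefdd'
  #5 SA[5]=7  'babbbfdebcfabdbefdd'
  #6 SA[6]=6  'bbabbbfdebcfabdbefdd'
  #7 SA[7]=5  'bbbabbbfdebcfabdbefdd'
  #8 SA[8]=9  'bbbfdebcfabdbefdd'
  #9 SA[9]=10  'bbfdebcfabdbefdd'
  #10 SA[10]=15  'bcfabdbefdd'
  #11 SA[11]=19  'bdbefdd'
  #12 SA[12]=21  'befdd'
  #13 SA[13]=11  'bfdebcfabdbefdd'
  #14 SA[14]=4  'cbbbabbbfdebcfabdbefdd'
  #15 SA[15]=16  'cfabdbefdd'
  #16 SA[16]=25  'd'
  #17 SA[17]=20  'dbefdd'
  #18 SA[18]=3  'dcbbbabbbfdebcfabdbefdd'
  #19 SA[19]=24  'dd'
  #20 SA[20]=13  'debcfabdbefdd'
  #21 SA[21]=14  'ebcfabdbefdd'
  #22 SA[22]=22  'efdd'
  #23 SA[23]=17  'fabdbefdd'
  #24 SA[24]=23  'fdd'
  #25 SA[25]=12  'fdebcfabdbefdd'

SA = [0, 1, 8, 18, 2, 7, 6, 5, 9, 10, 15, 19, 21, 11, 4, 16, 25, 20, 3, 24, 13, 14, 22, 17, 23, 12]
[i] adj suffixes → lcp
  [1] 0/1 → 2 ('aa')
  [2] 1/8 → 1 ('a')
  [3] 8/18 → 2 ('ab')
  [4] 18/2 → 1 ('a')
  [5] 2/7 → 0 ('')
  [6] 7/6 → 1 ('b')
  [7] 6/5 → 2 ('bb')
  [8] 5/9 → 3 ('bbb')
  [9] 9/10 → 2 ('bb')
  [10] 10/15 → 1 ('b')
  [11] 15/19 → 1 ('b')
  [12] 19/21 → 1 ('b')
  [13] 21/11 → 1 ('b')
  [14] 11/4 → 0 ('')
  [15] 4/16 → 1 ('c')
  [16] 16/25 → 0 ('')
  [17] 25/20 → 1 ('d')
  [18] 20/3 → 1 ('d')
  [19] 3/24 → 1 ('d')
  [20] 24/13 → 1 ('d')
  [21] 13/14 → 0 ('')
  [22] 14/22 → 1 ('e')
  [23] 22/17 → 0 ('')
  [24] 17/23 → 1 ('f')
  [25] 23/12 → 2 ('fd')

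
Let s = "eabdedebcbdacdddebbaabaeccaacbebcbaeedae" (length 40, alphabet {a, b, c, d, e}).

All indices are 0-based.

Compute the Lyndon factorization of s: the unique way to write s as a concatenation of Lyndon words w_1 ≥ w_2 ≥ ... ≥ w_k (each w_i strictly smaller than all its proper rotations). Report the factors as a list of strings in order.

emit factor 1: 'e' (i=0, period=1)
emit factor 2: 'abdedebcbdacdddebb' (i=1, period=18)
emit factor 3: 'aabaeccaacbebcbaeedae' (i=19, period=21)

["e", "abdedebcbdacdddebb", "aabaeccaacbebcbaeedae"]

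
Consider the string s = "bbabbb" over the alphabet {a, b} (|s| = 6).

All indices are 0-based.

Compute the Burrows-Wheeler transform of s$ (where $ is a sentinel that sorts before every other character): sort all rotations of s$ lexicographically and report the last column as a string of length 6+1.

rank  rotation last
    0  $bbabbb  b
    1  abbb$bb  b
    2  b$bbabb  b
    3  babbb$b  b
    4  bb$bbab  b
    5  bbabbb$  $
    6  bbb$bba  a

bbbbb$a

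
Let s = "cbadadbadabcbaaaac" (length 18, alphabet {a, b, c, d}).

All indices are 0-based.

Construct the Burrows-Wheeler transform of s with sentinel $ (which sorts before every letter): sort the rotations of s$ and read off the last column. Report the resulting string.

cbaadabbdcdcaab$aaa

rank  rotation             last
    0  $cbadadbadabcbaaaac  c
    1  aaaac$cbadadbadabcb  b
    2  aaac$cbadadbadabcba  a
    3  aac$cbadadbadabcbaa  a
    4  abcbaaaac$cbadadbad  d
    5  ac$cbadadbadabcbaaa  a
    6  adabcbaaaac$cbadadb  b
    7  adadbadabcbaaaac$cb  b
    8  adbadabcbaaaac$cbad  d
    9  baaaac$cbadadbadabc  c
   10  badabcbaaaac$cbadad  d
   11  badadbadabcbaaaac$c  c
   12  bcbaaaac$cbadadbada  a
   13  c$cbadadbadabcbaaaa  a
   14  cbaaaac$cbadadbadab  b
   15  cbadadbadabcbaaaac$  $
   16  dabcbaaaac$cbadadba  a
   17  dadbadabcbaaaac$cba  a
   18  dbadabcbaaaac$cbada  a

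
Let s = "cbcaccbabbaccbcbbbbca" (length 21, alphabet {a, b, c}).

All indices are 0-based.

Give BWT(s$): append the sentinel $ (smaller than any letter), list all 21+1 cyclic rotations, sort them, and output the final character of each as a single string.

acbcbcbacbbbccbbcb$caa

rank  rotation                last
    0  $cbcaccbabbaccbcbbbbca  a
    1  a$cbcaccbabbaccbcbbbbc  c
    2  abbaccbcbbbbca$cbcaccb  b
    3  accbabbaccbcbbbbca$cbc  c
    4  accbcbbbbca$cbcaccbabb  b
    5  babbaccbcbbbbca$cbcacc  c
    6  baccbcbbbbca$cbcaccbab  b
    7  bbaccbcbbbbca$cbcaccba  a
    8  bbbbca$cbcaccbabbaccbc  c
    9  bbbca$cbcaccbabbaccbcb  b
   10  bbca$cbcaccbabbaccbcbb  b
   11  bca$cbcaccbabbaccbcbbb  b
   12  bcaccbabbaccbcbbbbca$c  c
   13  bcbbbbca$cbcaccbabbacc  c
   14  ca$cbcaccbabbaccbcbbbb  b
   15  caccbabbaccbcbbbbca$cb  b
   16  cbabbaccbcbbbbca$cbcac  c
   17  cbbbbca$cbcaccbabbaccb  b
   18  cbcaccbabbaccbcbbbbca$  $
   19  cbcbbbbca$cbcaccbabbac  c
   20  ccbabbaccbcbbbbca$cbca  a
   21  ccbcbbbbca$cbcaccbabba  a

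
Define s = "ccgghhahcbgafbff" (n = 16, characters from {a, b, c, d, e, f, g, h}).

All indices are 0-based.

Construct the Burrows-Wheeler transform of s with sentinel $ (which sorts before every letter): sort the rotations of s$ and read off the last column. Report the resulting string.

fghfch$cfabbcghag

rank  rotation           last
    0  $ccgghhahcbgafbff  f
    1  afbff$ccgghhahcbg  g
    2  ahcbgafbff$ccgghh  h
    3  bff$ccgghhahcbgaf  f
    4  bgafbff$ccgghhahc  c
    5  cbgafbff$ccgghhah  h
    6  ccgghhahcbgafbff$  $
    7  cgghhahcbgafbff$c  c
    8  f$ccgghhahcbgafbf  f
    9  fbff$ccgghhahcbga  a
   10  ff$ccgghhahcbgafb  b
   11  gafbff$ccgghhahcb  b
   12  gghhahcbgafbff$cc  c
   13  ghhahcbgafbff$ccg  g
   14  hahcbgafbff$ccggh  h
   15  hcbgafbff$ccgghha  a
   16  hhahcbgafbff$ccgg  g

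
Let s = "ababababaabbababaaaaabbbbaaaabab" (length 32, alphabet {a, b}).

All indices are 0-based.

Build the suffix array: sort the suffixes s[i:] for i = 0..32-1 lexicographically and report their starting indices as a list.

rank | idx | suffix
   0 |  16 | aaaaabbbbaaaabab
   1 |  25 | aaaabab
   2 |  17 | aaaabbbbaaaabab
   3 |  26 | aaabab
   4 |  18 | aaabbbbaaaabab
   5 |  27 | aabab
   6 |   8 | aabbababaaaaabbbbaaaabab
   7 |  19 | aabbbbaaaabab
   8 |  30 | ab
   9 |  14 | abaaaaabbbbaaaabab
  10 |   6 | abaabbababaaaaabbbbaaaabab
  11 |  28 | abab
  12 |  12 | ababaaaaabbbbaaaabab
  13 |   4 | ababaabbababaaaaabbbbaaaabab
  14 |   2 | abababaabbababaaaaabbbbaaaabab
  15 |   0 | ababababaabbababaaaaabbbbaaaabab
  16 |   9 | abbababaaaaabbbbaaaabab
  17 |  20 | abbbbaaaabab
  18 |  31 | b
  19 |  15 | baaaaabbbbaaaabab
  20 |  24 | baaaabab
  21 |   7 | baabbababaaaaabbbbaaaabab
  22 |  29 | bab
  23 |  13 | babaaaaabbbbaaaabab
  24 |   5 | babaabbababaaaaabbbbaaaabab
  25 |  11 | bababaaaaabbbbaaaabab
  26 |   3 | bababaabbababaaaaabbbbaaaabab
  27 |   1 | babababaabbababaaaaabbbbaaaabab
  28 |  23 | bbaaaabab
  29 |  10 | bbababaaaaabbbbaaaabab
  30 |  22 | bbbaaaabab
  31 |  21 | bbbbaaaabab

[16, 25, 17, 26, 18, 27, 8, 19, 30, 14, 6, 28, 12, 4, 2, 0, 9, 20, 31, 15, 24, 7, 29, 13, 5, 11, 3, 1, 23, 10, 22, 21]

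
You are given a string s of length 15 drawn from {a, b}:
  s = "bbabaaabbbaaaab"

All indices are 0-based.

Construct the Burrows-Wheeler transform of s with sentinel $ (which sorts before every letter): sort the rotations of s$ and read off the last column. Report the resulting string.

bbabaaabaababb$a

rank  rotation          last
    0  $bbabaaabbbaaaab  b
    1  aaaab$bbabaaabbb  b
    2  aaab$bbabaaabbba  a
    3  aaabbbaaaab$bbab  b
    4  aab$bbabaaabbbaa  a
    5  aabbbaaaab$bbaba  a
    6  ab$bbabaaabbbaaa  a
    7  abaaabbbaaaab$bb  b
    8  abbbaaaab$bbabaa  a
    9  b$bbabaaabbbaaaa  a
   10  baaaab$bbabaaabb  b
   11  baaabbbaaaab$bba  a
   12  babaaabbbaaaab$b  b
   13  bbaaaab$bbabaaab  b
   14  bbabaaabbbaaaab$  $
   15  bbbaaaab$bbabaaa  a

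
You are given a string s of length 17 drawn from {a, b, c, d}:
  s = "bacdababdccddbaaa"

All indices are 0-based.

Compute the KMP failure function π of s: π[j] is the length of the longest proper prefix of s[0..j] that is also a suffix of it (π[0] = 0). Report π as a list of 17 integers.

π[0] = 0
j=1 s[j]='a': π[1]=0 (border '')
j=2 s[j]='c': π[2]=0 (border '')
j=3 s[j]='d': π[3]=0 (border '')
j=4 s[j]='a': π[4]=0 (border '')
j=5 s[j]='b': π[5]=1 (border 'b')
j=6 s[j]='a': π[6]=2 (border 'ba')
j=7 s[j]='b': k: 2→0; π[7]=1 (border 'b')
j=8 s[j]='d': k: 1→0; π[8]=0 (border '')
j=9 s[j]='c': π[9]=0 (border '')
j=10 s[j]='c': π[10]=0 (border '')
j=11 s[j]='d': π[11]=0 (border '')
j=12 s[j]='d': π[12]=0 (border '')
j=13 s[j]='b': π[13]=1 (border 'b')
j=14 s[j]='a': π[14]=2 (border 'ba')
j=15 s[j]='a': k: 2→0; π[15]=0 (border '')
j=16 s[j]='a': π[16]=0 (border '')

[0, 0, 0, 0, 0, 1, 2, 1, 0, 0, 0, 0, 0, 1, 2, 0, 0]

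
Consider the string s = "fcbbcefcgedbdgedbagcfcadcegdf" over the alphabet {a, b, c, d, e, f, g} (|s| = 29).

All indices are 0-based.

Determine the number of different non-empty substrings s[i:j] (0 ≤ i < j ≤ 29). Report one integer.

404

sorted suffixes:
  #0 SA[0]=22  'adcegdf'
  #1 SA[1]=17  'agcfcadcegdf'
  #2 SA[2]=16  'bagcfcadcegdf'
  #3 SA[3]=2  'bbcefcgedbdgedbagcfcadcegdf'
  #4 SA[4]=3  'bcefcgedbdgedbagcfcadcegdf'
  #5 SA[5]=11  'bdgedbagcfcadcegdf'
  #6 SA[6]=21  'cadcegdf'
  #7 SA[7]=1  'cbbcefcgedbdgedbagcfcadcegdf'
  #8 SA[8]=4  'cefcgedbdgedbagcfcadcegdf'
  #9 SA[9]=24  'cegdf'
  #10 SA[10]=19  'cfcadcegdf'
  #11 SA[11]=7  'cgedbdgedbagcfcadcegdf'
  #12 SA[12]=15  'dbagcfcadcegdf'
  #13 SA[13]=10  'dbdgedbagcfcadcegdf'
  #14 SA[14]=23  'dcegdf'
  #15 SA[15]=27  'df'
  #16 SA[16]=12  'dgedbagcfcadcegdf'
  #17 SA[17]=14  'edbagcfcadcegdf'
  #18 SA[18]=9  'edbdgedbagcfcadcegdf'
  #19 SA[19]=5  'efcgedbdgedbagcfcadcegdf'
  #20 SA[20]=25  'egdf'
  #21 SA[21]=28  'f'
  #22 SA[22]=20  'fcadcegdf'
  #23 SA[23]=0  'fcbbcefcgedbdgedbagcfcadcegdf'
  #24 SA[24]=6  'fcgedbdgedbagcfcadcegdf'
  #25 SA[25]=18  'gcfcadcegdf'
  #26 SA[26]=26  'gdf'
  #27 SA[27]=13  'gedbagcfcadcegdf'
  #28 SA[28]=8  'gedbdgedbagcfcadcegdf'

SA = [22, 17, 16, 2, 3, 11, 21, 1, 4, 24, 19, 7, 15, 10, 23, 27, 12, 14, 9, 5, 25, 28, 20, 0, 6, 18, 26, 13, 8]
i: (SA[i-1],SA[i]) lcp shared
  1: (22,17) 1 'a'
  2: (17,16) 0 ''
  3: (16,2) 1 'b'
  4: (2,3) 1 'b'
  5: (3,11) 1 'b'
  6: (11,21) 0 ''
  7: (21,1) 1 'c'
  8: (1,4) 1 'c'
  9: (4,24) 2 'ce'
  10: (24,19) 1 'c'
  11: (19,7) 1 'c'
  12: (7,15) 0 ''
  13: (15,10) 2 'db'
  14: (10,23) 1 'd'
  15: (23,27) 1 'd'
  16: (27,12) 1 'd'
  17: (12,14) 0 ''
  18: (14,9) 3 'edb'
  19: (9,5) 1 'e'
  20: (5,25) 1 'e'
  21: (25,28) 0 ''
  22: (28,20) 1 'f'
  23: (20,0) 2 'fc'
  24: (0,6) 2 'fc'
  25: (6,18) 0 ''
  26: (18,26) 1 'g'
  27: (26,13) 1 'g'
  28: (13,8) 4 'gedb'

n(n+1)/2 = 29·30/2 = 435
Σ LCP = 0 + 1 + 0 + 1 + 1 + 1 + 0 + 1 + 1 + 2 + 1 + 1 + 0 + 2 + 1 + 1 + 1 + 0 + 3 + 1 + 1 + 0 + 1 + 2 + 2 + 0 + 1 + 1 + 4 = 31
distinct = 435 − 31 = 404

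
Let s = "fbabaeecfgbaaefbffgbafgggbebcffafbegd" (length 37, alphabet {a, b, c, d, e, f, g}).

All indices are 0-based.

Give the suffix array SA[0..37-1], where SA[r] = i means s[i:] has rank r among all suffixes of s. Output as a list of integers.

rank | idx | suffix
   0 |  11 | aaefbffgbafgggbebcffafbegd
   1 |   2 | abaeecfgbaaefbffgbafgggbebcffafbegd
   2 |   4 | aeecfgbaaefbffgbafgggbebcffafbegd
   3 |  12 | aefbffgbafgggbebcffafbegd
   4 |  31 | afbegd
   5 |  20 | afgggbebcffafbegd
   6 |  10 | baaefbffgbafgggbebcffafbegd
   7 |   1 | babaeecfgbaaefbffgbafgggbebcffafbegd
   8 |   3 | baeecfgbaaefbffgbafgggbebcffafbegd
   9 |  19 | bafgggbebcffafbegd
  10 |  27 | bcffafbegd
  11 |  25 | bebcffafbegd
  12 |  33 | begd
  13 |  15 | bffgbafgggbebcffafbegd
  14 |  28 | cffafbegd
  15 |   7 | cfgbaaefbffgbafgggbebcffafbegd
  16 |  36 | d
  17 |  26 | ebcffafbegd
  18 |   6 | ecfgbaaefbffgbafgggbebcffafbegd
  19 |   5 | eecfgbaaefbffgbafgggbebcffafbegd
  20 |  13 | efbffgbafgggbebcffafbegd
  21 |  34 | egd
  22 |  30 | fafbegd
  23 |   0 | fbabaeecfgbaaefbffgbafgggbebcffafbegd
  24 |  32 | fbegd
  25 |  14 | fbffgbafgggbebcffafbegd
  26 |  29 | ffafbegd
  27 |  16 | ffgbafgggbebcffafbegd
  28 |   8 | fgbaaefbffgbafgggbebcffafbegd
  29 |  17 | fgbafgggbebcffafbegd
  30 |  21 | fgggbebcffafbegd
  31 |   9 | gbaaefbffgbafgggbebcffafbegd
  32 |  18 | gbafgggbebcffafbegd
  33 |  24 | gbebcffafbegd
  34 |  35 | gd
  35 |  23 | ggbebcffafbegd
  36 |  22 | gggbebcffafbegd

[11, 2, 4, 12, 31, 20, 10, 1, 3, 19, 27, 25, 33, 15, 28, 7, 36, 26, 6, 5, 13, 34, 30, 0, 32, 14, 29, 16, 8, 17, 21, 9, 18, 24, 35, 23, 22]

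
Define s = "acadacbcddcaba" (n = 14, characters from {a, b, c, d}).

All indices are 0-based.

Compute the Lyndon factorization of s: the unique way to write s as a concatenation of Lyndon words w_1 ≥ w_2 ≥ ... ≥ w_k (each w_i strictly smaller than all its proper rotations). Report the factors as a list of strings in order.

["acadacbcddc", "ab", "a"]

emit factor 1: 'acadacbcddc' (i=0, period=11)
emit factor 2: 'ab' (i=11, period=2)
emit factor 3: 'a' (i=13, period=1)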